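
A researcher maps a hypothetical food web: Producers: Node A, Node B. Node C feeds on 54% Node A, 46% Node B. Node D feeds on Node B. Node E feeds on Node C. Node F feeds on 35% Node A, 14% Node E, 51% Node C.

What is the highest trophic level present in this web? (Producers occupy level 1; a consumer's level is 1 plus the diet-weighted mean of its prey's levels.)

3

Node C: 1 + (0.54×1 + 0.46×1) = 2
Node D: 1 + 1 = 2
Node E: 1 + 2 = 3
Node F: 1 + (0.35×1 + 0.14×3 + 0.51×2) = 2.79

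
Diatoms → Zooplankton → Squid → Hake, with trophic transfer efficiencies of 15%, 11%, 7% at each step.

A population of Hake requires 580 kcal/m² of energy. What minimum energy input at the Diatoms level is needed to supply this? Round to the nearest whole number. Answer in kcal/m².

502165 kcal/m²

Cumulative transfer efficiency: 0.15 × 0.11 × 0.07 = 0.001155
Diatoms energy = 580 / 0.001155 = 502165 kcal/m²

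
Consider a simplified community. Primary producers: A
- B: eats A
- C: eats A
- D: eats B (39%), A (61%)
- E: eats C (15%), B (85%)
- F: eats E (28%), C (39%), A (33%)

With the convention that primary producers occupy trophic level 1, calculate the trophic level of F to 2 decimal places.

B: 1 + 1 = 2
C: 1 + 1 = 2
D: 1 + (0.39×2 + 0.61×1) = 2.39
E: 1 + (0.15×2 + 0.85×2) = 3
F: 1 + (0.28×3 + 0.39×2 + 0.33×1) = 2.95

2.95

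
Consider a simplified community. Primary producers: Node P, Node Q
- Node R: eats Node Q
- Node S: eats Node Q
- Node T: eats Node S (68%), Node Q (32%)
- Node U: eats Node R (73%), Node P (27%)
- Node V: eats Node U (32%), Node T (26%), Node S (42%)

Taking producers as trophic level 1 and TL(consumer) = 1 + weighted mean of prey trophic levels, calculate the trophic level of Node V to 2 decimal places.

3.41

Node R: 1 + 1 = 2
Node S: 1 + 1 = 2
Node T: 1 + (0.68×2 + 0.32×1) = 2.68
Node U: 1 + (0.73×2 + 0.27×1) = 2.73
Node V: 1 + (0.32×2.73 + 0.26×2.68 + 0.42×2) = 3.4104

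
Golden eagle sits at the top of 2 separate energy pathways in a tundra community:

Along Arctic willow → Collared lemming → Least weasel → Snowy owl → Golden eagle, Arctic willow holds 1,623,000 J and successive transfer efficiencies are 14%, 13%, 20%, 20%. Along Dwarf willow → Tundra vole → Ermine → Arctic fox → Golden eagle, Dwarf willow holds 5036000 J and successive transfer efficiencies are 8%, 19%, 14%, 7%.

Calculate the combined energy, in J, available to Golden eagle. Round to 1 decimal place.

Via Arctic willow: 1623000 × 0.14 × 0.13 × 0.2 × 0.2 = 1181.544 J
Via Dwarf willow: 5036000 × 0.08 × 0.19 × 0.14 × 0.07 = 750.16256 J
Total at Golden eagle: 1181.544 + 750.16256 = 1931.70656 J

1931.7 J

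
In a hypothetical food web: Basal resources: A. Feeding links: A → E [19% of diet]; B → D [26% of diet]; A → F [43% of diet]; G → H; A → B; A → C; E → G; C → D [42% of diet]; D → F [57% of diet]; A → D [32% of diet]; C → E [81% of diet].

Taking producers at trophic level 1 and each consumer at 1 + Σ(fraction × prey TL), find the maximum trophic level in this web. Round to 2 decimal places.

B: 1 + 1 = 2
C: 1 + 1 = 2
D: 1 + (0.32×1 + 0.42×2 + 0.26×2) = 2.68
E: 1 + (0.19×1 + 0.81×2) = 2.81
F: 1 + (0.57×2.68 + 0.43×1) = 2.9576
G: 1 + 2.81 = 3.81
H: 1 + 3.81 = 4.81

4.81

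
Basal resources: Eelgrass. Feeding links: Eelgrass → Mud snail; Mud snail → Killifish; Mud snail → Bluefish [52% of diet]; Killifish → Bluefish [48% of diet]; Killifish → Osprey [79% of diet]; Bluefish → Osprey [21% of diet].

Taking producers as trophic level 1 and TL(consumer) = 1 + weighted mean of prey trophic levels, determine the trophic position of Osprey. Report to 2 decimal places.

4.10

Mud snail: 1 + 1 = 2
Killifish: 1 + 2 = 3
Bluefish: 1 + (0.52×2 + 0.48×3) = 3.48
Osprey: 1 + (0.79×3 + 0.21×3.48) = 4.1008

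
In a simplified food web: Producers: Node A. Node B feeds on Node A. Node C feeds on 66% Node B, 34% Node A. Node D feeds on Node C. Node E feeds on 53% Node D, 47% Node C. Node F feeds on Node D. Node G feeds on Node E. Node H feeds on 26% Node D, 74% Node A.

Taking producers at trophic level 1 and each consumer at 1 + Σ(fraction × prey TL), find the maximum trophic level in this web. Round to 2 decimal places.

Node B: 1 + 1 = 2
Node C: 1 + (0.66×2 + 0.34×1) = 2.66
Node D: 1 + 2.66 = 3.66
Node E: 1 + (0.53×3.66 + 0.47×2.66) = 4.19
Node F: 1 + 3.66 = 4.66
Node G: 1 + 4.19 = 5.19
Node H: 1 + (0.26×3.66 + 0.74×1) = 2.6916

5.19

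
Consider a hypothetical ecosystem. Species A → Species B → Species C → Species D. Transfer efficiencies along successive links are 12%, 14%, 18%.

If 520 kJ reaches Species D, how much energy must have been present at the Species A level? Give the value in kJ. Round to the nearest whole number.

Cumulative transfer efficiency: 0.12 × 0.14 × 0.18 = 0.003024
Species A energy = 520 / 0.003024 = 171958 kJ

171958 kJ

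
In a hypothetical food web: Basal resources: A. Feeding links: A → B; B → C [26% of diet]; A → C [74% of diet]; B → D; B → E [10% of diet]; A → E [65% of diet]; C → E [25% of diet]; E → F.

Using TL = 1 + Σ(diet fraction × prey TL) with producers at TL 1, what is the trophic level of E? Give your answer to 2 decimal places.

2.42

B: 1 + 1 = 2
C: 1 + (0.26×2 + 0.74×1) = 2.26
D: 1 + 2 = 3
E: 1 + (0.1×2 + 0.65×1 + 0.25×2.26) = 2.415
F: 1 + 2.415 = 3.415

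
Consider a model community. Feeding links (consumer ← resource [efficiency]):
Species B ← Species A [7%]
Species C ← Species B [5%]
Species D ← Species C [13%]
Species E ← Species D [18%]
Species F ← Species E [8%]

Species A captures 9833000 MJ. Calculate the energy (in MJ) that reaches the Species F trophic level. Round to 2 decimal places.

64.43 MJ

Species B: 9833000 × 0.07 = 688310 MJ
Species C: 688310 × 0.05 = 34415.5 MJ
Species D: 34415.5 × 0.13 = 4474.015 MJ
Species E: 4474.015 × 0.18 = 805.3227 MJ
Species F: 805.3227 × 0.08 = 64.425816 MJ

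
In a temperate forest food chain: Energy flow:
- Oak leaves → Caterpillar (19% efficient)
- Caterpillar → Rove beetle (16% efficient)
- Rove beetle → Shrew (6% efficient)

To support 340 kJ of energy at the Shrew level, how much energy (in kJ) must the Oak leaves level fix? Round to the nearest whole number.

Cumulative transfer efficiency: 0.19 × 0.16 × 0.06 = 0.001824
Oak leaves energy = 340 / 0.001824 = 186404 kJ

186404 kJ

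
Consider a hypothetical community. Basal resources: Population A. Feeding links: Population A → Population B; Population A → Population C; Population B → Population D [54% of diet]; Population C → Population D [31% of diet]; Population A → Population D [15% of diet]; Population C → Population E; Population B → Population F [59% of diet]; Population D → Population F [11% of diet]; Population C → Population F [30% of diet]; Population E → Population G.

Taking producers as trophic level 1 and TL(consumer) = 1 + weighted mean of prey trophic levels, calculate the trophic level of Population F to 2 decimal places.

3.09

Population B: 1 + 1 = 2
Population C: 1 + 1 = 2
Population D: 1 + (0.54×2 + 0.31×2 + 0.15×1) = 2.85
Population E: 1 + 2 = 3
Population F: 1 + (0.59×2 + 0.11×2.85 + 0.3×2) = 3.0935
Population G: 1 + 3 = 4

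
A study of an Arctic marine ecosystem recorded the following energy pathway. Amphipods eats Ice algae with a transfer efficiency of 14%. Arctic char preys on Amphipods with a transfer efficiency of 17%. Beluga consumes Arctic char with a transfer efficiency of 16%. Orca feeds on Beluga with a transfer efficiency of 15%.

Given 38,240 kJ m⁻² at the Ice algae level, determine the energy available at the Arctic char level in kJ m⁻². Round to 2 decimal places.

Amphipods: 38240 × 0.14 = 5353.6 kJ m⁻²
Arctic char: 5353.6 × 0.17 = 910.112 kJ m⁻²

910.11 kJ m⁻²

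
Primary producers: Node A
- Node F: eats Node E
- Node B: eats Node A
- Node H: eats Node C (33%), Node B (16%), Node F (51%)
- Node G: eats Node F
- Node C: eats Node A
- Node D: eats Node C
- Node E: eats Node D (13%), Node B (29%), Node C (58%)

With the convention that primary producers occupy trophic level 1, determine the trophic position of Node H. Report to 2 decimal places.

4.09

Node B: 1 + 1 = 2
Node C: 1 + 1 = 2
Node D: 1 + 2 = 3
Node E: 1 + (0.13×3 + 0.29×2 + 0.58×2) = 3.13
Node F: 1 + 3.13 = 4.13
Node G: 1 + 4.13 = 5.13
Node H: 1 + (0.33×2 + 0.16×2 + 0.51×4.13) = 4.0863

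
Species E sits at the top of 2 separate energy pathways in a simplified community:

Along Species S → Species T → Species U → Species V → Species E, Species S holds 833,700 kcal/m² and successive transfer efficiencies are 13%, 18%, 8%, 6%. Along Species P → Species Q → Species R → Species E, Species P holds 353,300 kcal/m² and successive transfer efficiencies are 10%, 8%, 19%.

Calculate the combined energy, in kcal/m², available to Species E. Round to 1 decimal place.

630.7 kcal/m²

Via Species S: 833700 × 0.13 × 0.18 × 0.08 × 0.06 = 93.641184 kcal/m²
Via Species P: 353300 × 0.1 × 0.08 × 0.19 = 537.016 kcal/m²
Total at Species E: 93.641184 + 537.016 = 630.657184 kcal/m²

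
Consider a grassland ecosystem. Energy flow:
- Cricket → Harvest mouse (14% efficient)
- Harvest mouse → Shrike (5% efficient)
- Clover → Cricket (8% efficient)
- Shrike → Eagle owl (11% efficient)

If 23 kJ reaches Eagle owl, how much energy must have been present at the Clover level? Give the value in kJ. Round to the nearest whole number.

Cumulative transfer efficiency: 0.08 × 0.14 × 0.05 × 0.11 = 0.0000616
Clover energy = 23 / 0.0000616 = 373377 kJ

373377 kJ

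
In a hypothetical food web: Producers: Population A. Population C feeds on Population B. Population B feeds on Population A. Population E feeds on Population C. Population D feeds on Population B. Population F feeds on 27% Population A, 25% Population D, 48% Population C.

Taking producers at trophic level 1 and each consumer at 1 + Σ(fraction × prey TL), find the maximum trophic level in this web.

4

Population B: 1 + 1 = 2
Population C: 1 + 2 = 3
Population D: 1 + 2 = 3
Population E: 1 + 3 = 4
Population F: 1 + (0.27×1 + 0.25×3 + 0.48×3) = 3.46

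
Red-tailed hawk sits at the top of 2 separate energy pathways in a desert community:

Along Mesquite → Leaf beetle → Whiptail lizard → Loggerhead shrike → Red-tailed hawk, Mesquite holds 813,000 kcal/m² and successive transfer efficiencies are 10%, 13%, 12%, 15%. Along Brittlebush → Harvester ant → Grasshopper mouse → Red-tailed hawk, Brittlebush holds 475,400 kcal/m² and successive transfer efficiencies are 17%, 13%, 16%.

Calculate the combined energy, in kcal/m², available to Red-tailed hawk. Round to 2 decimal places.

Via Mesquite: 813000 × 0.1 × 0.13 × 0.12 × 0.15 = 190.242 kcal/m²
Via Brittlebush: 475400 × 0.17 × 0.13 × 0.16 = 1681.0144 kcal/m²
Total at Red-tailed hawk: 190.242 + 1681.0144 = 1871.2564 kcal/m²

1871.26 kcal/m²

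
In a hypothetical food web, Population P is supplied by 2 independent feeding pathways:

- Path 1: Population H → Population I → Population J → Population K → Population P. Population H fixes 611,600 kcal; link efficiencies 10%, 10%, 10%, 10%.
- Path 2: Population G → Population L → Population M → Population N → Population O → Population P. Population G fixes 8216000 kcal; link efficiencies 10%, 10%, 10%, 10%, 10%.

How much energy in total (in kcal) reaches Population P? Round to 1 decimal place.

143.3 kcal

Path 1: 611600 × 0.1 × 0.1 × 0.1 × 0.1 = 61.16 kcal
Path 2: 8216000 × 0.1 × 0.1 × 0.1 × 0.1 × 0.1 = 82.16 kcal
Total at Population P: 61.16 + 82.16 = 143.32 kcal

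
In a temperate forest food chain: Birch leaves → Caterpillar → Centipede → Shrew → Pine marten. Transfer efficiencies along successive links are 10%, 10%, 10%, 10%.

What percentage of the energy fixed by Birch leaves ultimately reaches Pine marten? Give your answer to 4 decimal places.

Product of link efficiencies: 0.1 × 0.1 × 0.1 × 0.1 = 0.0001
As a percentage: 0.0001 × 100 = 0.0100%

0.0100%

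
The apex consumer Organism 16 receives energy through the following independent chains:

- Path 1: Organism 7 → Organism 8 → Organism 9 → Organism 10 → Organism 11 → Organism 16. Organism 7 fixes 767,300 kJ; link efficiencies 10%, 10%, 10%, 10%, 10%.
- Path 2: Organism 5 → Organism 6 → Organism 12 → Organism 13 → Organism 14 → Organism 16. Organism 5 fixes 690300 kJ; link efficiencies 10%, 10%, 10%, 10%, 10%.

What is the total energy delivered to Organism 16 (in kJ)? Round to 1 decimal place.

Path 1: 767300 × 0.1 × 0.1 × 0.1 × 0.1 × 0.1 = 7.673 kJ
Path 2: 690300 × 0.1 × 0.1 × 0.1 × 0.1 × 0.1 = 6.903 kJ
Total at Organism 16: 7.673 + 6.903 = 14.576 kJ

14.6 kJ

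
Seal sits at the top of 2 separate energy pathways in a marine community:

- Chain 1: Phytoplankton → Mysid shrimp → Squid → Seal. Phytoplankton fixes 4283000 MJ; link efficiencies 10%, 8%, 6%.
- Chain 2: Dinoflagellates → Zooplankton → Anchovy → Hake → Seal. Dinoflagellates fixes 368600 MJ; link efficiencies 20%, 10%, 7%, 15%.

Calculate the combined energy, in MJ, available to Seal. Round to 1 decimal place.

2133.2 MJ

Chain 1: 4283000 × 0.1 × 0.08 × 0.06 = 2055.84 MJ
Chain 2: 368600 × 0.2 × 0.1 × 0.07 × 0.15 = 77.406 MJ
Total at Seal: 2055.84 + 77.406 = 2133.246 MJ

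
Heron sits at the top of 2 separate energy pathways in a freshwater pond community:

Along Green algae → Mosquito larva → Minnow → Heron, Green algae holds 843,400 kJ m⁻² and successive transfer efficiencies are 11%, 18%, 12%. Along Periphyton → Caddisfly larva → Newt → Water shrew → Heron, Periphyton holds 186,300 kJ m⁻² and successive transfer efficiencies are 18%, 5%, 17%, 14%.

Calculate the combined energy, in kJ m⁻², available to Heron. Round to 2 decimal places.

Via Green algae: 843400 × 0.11 × 0.18 × 0.12 = 2003.9184 kJ m⁻²
Via Periphyton: 186300 × 0.18 × 0.05 × 0.17 × 0.14 = 39.90546 kJ m⁻²
Total at Heron: 2003.9184 + 39.90546 = 2043.82386 kJ m⁻²

2043.82 kJ m⁻²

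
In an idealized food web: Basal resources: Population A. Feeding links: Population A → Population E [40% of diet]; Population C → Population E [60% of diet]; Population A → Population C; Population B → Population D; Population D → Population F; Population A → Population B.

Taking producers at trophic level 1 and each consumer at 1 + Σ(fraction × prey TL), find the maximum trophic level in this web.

Population B: 1 + 1 = 2
Population C: 1 + 1 = 2
Population D: 1 + 2 = 3
Population E: 1 + (0.4×1 + 0.6×2) = 2.6
Population F: 1 + 3 = 4

4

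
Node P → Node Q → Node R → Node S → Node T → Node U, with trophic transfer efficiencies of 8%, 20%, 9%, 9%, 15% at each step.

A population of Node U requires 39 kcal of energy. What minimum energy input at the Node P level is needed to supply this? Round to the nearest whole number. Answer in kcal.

Cumulative transfer efficiency: 0.08 × 0.2 × 0.09 × 0.09 × 0.15 = 0.00001944
Node P energy = 39 / 0.00001944 = 2006173 kcal

2006173 kcal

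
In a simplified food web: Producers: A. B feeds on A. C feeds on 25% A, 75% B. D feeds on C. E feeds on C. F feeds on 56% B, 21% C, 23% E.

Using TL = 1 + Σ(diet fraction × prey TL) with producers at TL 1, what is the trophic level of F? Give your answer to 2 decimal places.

3.56

B: 1 + 1 = 2
C: 1 + (0.25×1 + 0.75×2) = 2.75
D: 1 + 2.75 = 3.75
E: 1 + 2.75 = 3.75
F: 1 + (0.56×2 + 0.21×2.75 + 0.23×3.75) = 3.56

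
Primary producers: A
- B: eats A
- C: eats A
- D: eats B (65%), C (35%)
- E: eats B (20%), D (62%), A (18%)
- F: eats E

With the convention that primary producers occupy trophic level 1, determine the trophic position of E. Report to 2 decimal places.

3.44

B: 1 + 1 = 2
C: 1 + 1 = 2
D: 1 + (0.65×2 + 0.35×2) = 3
E: 1 + (0.2×2 + 0.62×3 + 0.18×1) = 3.44
F: 1 + 3.44 = 4.44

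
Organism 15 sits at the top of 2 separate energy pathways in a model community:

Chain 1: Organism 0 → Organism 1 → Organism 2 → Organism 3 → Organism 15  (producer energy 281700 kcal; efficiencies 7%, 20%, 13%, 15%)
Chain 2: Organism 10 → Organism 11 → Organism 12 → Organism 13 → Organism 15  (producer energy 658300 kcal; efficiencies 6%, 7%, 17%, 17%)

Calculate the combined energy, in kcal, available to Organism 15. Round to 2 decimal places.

156.81 kcal

Chain 1: 281700 × 0.07 × 0.2 × 0.13 × 0.15 = 76.9041 kcal
Chain 2: 658300 × 0.06 × 0.07 × 0.17 × 0.17 = 79.904454 kcal
Total at Organism 15: 76.9041 + 79.904454 = 156.808554 kcal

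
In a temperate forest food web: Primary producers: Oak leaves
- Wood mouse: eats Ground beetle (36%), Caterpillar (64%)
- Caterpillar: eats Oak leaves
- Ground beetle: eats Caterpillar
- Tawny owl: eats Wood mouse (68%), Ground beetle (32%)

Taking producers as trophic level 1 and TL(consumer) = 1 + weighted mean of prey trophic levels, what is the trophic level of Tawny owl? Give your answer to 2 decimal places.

4.24

Caterpillar: 1 + 1 = 2
Ground beetle: 1 + 2 = 3
Wood mouse: 1 + (0.36×3 + 0.64×2) = 3.36
Tawny owl: 1 + (0.68×3.36 + 0.32×3) = 4.2448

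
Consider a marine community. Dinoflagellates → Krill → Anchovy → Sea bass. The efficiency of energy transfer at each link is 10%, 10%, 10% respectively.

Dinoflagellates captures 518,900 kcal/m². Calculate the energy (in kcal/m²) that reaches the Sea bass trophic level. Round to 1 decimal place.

Krill: 518900 × 0.1 = 51890 kcal/m²
Anchovy: 51890 × 0.1 = 5189 kcal/m²
Sea bass: 5189 × 0.1 = 518.9 kcal/m²

518.9 kcal/m²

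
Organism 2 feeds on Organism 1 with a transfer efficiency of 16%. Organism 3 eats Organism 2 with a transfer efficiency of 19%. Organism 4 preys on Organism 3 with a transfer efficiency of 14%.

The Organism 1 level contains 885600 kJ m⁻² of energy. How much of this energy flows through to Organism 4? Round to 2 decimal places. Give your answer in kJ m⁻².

Organism 2: 885600 × 0.16 = 141696 kJ m⁻²
Organism 3: 141696 × 0.19 = 26922.24 kJ m⁻²
Organism 4: 26922.24 × 0.14 = 3769.1136 kJ m⁻²

3769.11 kJ m⁻²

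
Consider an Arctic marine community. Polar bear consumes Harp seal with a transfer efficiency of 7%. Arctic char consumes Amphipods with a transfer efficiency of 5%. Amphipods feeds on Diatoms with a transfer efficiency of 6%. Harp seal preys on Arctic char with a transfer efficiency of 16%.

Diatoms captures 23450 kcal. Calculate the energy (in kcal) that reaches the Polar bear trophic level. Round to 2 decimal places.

Amphipods: 23450 × 0.06 = 1407 kcal
Arctic char: 1407 × 0.05 = 70.35 kcal
Harp seal: 70.35 × 0.16 = 11.256 kcal
Polar bear: 11.256 × 0.07 = 0.78792 kcal

0.79 kcal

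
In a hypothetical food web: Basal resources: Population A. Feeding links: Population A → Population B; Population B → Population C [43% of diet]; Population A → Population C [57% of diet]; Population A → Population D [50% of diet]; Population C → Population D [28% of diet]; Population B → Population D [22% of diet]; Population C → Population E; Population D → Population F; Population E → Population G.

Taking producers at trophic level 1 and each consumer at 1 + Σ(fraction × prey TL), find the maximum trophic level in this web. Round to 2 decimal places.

4.43

Population B: 1 + 1 = 2
Population C: 1 + (0.43×2 + 0.57×1) = 2.43
Population D: 1 + (0.5×1 + 0.28×2.43 + 0.22×2) = 2.6204
Population E: 1 + 2.43 = 3.43
Population F: 1 + 2.6204 = 3.6204
Population G: 1 + 3.43 = 4.43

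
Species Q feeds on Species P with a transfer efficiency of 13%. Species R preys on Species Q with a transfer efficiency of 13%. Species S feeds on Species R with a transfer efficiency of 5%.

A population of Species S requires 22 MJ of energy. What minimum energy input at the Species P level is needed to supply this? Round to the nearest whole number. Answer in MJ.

26036 MJ

Cumulative transfer efficiency: 0.13 × 0.13 × 0.05 = 0.000845
Species P energy = 22 / 0.000845 = 26036 MJ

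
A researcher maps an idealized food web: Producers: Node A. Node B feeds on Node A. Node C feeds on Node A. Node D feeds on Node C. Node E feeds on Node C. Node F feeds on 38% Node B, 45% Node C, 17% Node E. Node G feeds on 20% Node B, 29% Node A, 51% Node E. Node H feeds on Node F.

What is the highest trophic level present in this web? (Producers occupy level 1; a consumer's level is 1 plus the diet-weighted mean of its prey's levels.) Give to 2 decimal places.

4.17

Node B: 1 + 1 = 2
Node C: 1 + 1 = 2
Node D: 1 + 2 = 3
Node E: 1 + 2 = 3
Node F: 1 + (0.38×2 + 0.45×2 + 0.17×3) = 3.17
Node G: 1 + (0.2×2 + 0.29×1 + 0.51×3) = 3.22
Node H: 1 + 3.17 = 4.17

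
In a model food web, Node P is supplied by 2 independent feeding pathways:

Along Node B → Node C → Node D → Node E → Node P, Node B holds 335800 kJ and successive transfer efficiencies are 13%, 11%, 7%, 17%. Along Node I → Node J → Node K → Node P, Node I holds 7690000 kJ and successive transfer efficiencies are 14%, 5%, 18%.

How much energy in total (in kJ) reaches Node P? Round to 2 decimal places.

9746.54 kJ

Via Node B: 335800 × 0.13 × 0.11 × 0.07 × 0.17 = 57.143086 kJ
Via Node I: 7690000 × 0.14 × 0.05 × 0.18 = 9689.4 kJ
Total at Node P: 57.143086 + 9689.4 = 9746.543086 kJ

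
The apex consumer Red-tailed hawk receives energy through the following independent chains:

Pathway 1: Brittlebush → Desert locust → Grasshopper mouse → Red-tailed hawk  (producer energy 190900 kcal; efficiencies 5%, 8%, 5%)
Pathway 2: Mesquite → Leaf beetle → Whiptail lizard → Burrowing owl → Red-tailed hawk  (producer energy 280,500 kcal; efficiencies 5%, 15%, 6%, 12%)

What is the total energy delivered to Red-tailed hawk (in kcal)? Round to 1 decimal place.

Pathway 1: 190900 × 0.05 × 0.08 × 0.05 = 38.18 kcal
Pathway 2: 280500 × 0.05 × 0.15 × 0.06 × 0.12 = 15.147 kcal
Total at Red-tailed hawk: 38.18 + 15.147 = 53.327 kcal

53.3 kcal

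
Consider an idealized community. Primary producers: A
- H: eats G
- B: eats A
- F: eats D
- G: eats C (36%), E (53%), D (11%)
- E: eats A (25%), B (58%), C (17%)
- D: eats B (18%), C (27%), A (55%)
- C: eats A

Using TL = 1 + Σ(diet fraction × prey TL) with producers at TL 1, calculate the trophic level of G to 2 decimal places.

3.45

B: 1 + 1 = 2
C: 1 + 1 = 2
D: 1 + (0.18×2 + 0.27×2 + 0.55×1) = 2.45
E: 1 + (0.25×1 + 0.58×2 + 0.17×2) = 2.75
F: 1 + 2.45 = 3.45
G: 1 + (0.36×2 + 0.53×2.75 + 0.11×2.45) = 3.447
H: 1 + 3.447 = 4.447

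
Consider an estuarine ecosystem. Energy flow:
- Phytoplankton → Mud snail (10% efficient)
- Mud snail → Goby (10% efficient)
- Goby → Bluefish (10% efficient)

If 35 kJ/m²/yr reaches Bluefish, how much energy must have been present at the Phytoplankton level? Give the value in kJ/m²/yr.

Cumulative transfer efficiency: 0.1 × 0.1 × 0.1 = 0.001
Phytoplankton energy = 35 / 0.001 = 35000 kJ/m²/yr

35000 kJ/m²/yr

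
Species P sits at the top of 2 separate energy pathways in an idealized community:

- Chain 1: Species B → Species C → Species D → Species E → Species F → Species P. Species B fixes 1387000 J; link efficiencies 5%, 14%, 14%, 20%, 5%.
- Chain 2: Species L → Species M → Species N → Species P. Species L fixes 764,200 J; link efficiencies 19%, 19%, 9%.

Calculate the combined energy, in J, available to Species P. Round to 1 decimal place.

Chain 1: 1387000 × 0.05 × 0.14 × 0.14 × 0.2 × 0.05 = 13.5926 J
Chain 2: 764200 × 0.19 × 0.19 × 0.09 = 2482.8858 J
Total at Species P: 13.5926 + 2482.8858 = 2496.4784 J

2496.5 J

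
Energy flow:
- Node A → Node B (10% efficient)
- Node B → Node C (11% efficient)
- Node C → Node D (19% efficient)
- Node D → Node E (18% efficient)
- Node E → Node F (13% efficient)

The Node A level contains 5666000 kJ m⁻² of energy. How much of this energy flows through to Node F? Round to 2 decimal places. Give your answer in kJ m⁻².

277.10 kJ m⁻²

Node B: 5666000 × 0.1 = 566600 kJ m⁻²
Node C: 566600 × 0.11 = 62326 kJ m⁻²
Node D: 62326 × 0.19 = 11841.94 kJ m⁻²
Node E: 11841.94 × 0.18 = 2131.5492 kJ m⁻²
Node F: 2131.5492 × 0.13 = 277.101396 kJ m⁻²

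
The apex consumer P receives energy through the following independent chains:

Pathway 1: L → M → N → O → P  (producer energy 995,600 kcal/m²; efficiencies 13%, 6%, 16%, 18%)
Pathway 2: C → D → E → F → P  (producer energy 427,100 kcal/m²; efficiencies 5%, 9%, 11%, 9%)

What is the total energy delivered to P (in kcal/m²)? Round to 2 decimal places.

Pathway 1: 995600 × 0.13 × 0.06 × 0.16 × 0.18 = 223.651584 kcal/m²
Pathway 2: 427100 × 0.05 × 0.09 × 0.11 × 0.09 = 19.027305 kcal/m²
Total at P: 223.651584 + 19.027305 = 242.678889 kcal/m²

242.68 kcal/m²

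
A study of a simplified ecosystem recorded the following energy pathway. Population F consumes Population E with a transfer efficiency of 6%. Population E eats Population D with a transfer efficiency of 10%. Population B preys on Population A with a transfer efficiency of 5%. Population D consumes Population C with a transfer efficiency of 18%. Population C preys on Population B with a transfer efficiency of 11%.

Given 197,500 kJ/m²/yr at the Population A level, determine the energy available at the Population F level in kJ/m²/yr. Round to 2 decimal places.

Population B: 197500 × 0.05 = 9875 kJ/m²/yr
Population C: 9875 × 0.11 = 1086.25 kJ/m²/yr
Population D: 1086.25 × 0.18 = 195.525 kJ/m²/yr
Population E: 195.525 × 0.1 = 19.5525 kJ/m²/yr
Population F: 19.5525 × 0.06 = 1.17315 kJ/m²/yr

1.17 kJ/m²/yr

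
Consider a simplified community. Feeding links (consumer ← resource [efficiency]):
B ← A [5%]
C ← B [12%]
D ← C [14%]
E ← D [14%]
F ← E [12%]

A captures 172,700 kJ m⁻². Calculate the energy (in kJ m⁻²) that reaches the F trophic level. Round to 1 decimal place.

2.4 kJ m⁻²

B: 172700 × 0.05 = 8635 kJ m⁻²
C: 8635 × 0.12 = 1036.2 kJ m⁻²
D: 1036.2 × 0.14 = 145.068 kJ m⁻²
E: 145.068 × 0.14 = 20.30952 kJ m⁻²
F: 20.30952 × 0.12 = 2.4371424 kJ m⁻²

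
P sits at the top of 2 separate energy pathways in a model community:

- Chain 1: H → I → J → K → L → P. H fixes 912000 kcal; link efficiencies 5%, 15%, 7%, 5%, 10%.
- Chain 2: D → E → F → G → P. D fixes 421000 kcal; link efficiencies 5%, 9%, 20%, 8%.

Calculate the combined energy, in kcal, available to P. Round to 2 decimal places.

32.71 kcal

Chain 1: 912000 × 0.05 × 0.15 × 0.07 × 0.05 × 0.1 = 2.394 kcal
Chain 2: 421000 × 0.05 × 0.09 × 0.2 × 0.08 = 30.312 kcal
Total at P: 2.394 + 30.312 = 32.706 kcal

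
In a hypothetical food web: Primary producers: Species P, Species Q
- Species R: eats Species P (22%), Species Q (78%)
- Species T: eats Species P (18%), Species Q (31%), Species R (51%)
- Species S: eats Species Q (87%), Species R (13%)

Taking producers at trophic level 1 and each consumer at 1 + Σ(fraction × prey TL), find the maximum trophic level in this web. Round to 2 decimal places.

2.51

Species R: 1 + (0.22×1 + 0.78×1) = 2
Species S: 1 + (0.87×1 + 0.13×2) = 2.13
Species T: 1 + (0.18×1 + 0.31×1 + 0.51×2) = 2.51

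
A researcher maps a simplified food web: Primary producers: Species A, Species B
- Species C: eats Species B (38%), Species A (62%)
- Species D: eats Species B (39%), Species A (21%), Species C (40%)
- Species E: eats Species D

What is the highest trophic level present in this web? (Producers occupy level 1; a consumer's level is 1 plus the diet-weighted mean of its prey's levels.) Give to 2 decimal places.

3.40

Species C: 1 + (0.38×1 + 0.62×1) = 2
Species D: 1 + (0.39×1 + 0.21×1 + 0.4×2) = 2.4
Species E: 1 + 2.4 = 3.4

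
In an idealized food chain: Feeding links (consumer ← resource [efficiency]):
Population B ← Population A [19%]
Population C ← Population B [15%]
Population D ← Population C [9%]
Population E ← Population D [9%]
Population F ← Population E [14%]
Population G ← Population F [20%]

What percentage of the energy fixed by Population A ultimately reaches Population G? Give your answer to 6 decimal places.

Product of link efficiencies: 0.19 × 0.15 × 0.09 × 0.09 × 0.14 × 0.2 = 0.0000064638
As a percentage: 0.0000064638 × 100 = 0.000646%

0.000646%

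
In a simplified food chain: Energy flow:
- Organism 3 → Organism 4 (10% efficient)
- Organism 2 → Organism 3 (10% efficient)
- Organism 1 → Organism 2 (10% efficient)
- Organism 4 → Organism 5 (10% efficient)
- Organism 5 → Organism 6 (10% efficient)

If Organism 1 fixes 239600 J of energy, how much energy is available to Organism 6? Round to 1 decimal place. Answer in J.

Organism 2: 239600 × 0.1 = 23960 J
Organism 3: 23960 × 0.1 = 2396 J
Organism 4: 2396 × 0.1 = 239.6 J
Organism 5: 239.6 × 0.1 = 23.96 J
Organism 6: 23.96 × 0.1 = 2.396 J

2.4 J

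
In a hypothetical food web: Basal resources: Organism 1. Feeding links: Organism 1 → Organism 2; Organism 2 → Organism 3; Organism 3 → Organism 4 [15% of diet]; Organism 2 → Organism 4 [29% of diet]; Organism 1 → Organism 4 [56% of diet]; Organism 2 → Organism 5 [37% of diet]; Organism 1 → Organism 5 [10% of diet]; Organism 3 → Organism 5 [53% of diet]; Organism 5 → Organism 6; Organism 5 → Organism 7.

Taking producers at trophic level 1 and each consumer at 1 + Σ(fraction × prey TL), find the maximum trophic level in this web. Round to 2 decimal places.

Organism 2: 1 + 1 = 2
Organism 3: 1 + 2 = 3
Organism 4: 1 + (0.15×3 + 0.29×2 + 0.56×1) = 2.59
Organism 5: 1 + (0.37×2 + 0.1×1 + 0.53×3) = 3.43
Organism 6: 1 + 3.43 = 4.43
Organism 7: 1 + 3.43 = 4.43

4.43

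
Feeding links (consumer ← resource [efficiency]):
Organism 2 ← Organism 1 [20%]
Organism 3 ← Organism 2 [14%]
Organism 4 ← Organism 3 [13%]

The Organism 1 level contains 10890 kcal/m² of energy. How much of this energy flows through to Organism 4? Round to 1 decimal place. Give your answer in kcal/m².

39.6 kcal/m²

Organism 2: 10890 × 0.2 = 2178 kcal/m²
Organism 3: 2178 × 0.14 = 304.92 kcal/m²
Organism 4: 304.92 × 0.13 = 39.6396 kcal/m²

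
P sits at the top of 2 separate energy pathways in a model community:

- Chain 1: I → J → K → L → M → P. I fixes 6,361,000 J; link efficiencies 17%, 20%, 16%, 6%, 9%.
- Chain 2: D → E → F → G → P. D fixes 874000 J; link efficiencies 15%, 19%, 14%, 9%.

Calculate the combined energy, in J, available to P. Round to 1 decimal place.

Chain 1: 6361000 × 0.17 × 0.2 × 0.16 × 0.06 × 0.09 = 186.860736 J
Chain 2: 874000 × 0.15 × 0.19 × 0.14 × 0.09 = 313.8534 J
Total at P: 186.860736 + 313.8534 = 500.714136 J

500.7 J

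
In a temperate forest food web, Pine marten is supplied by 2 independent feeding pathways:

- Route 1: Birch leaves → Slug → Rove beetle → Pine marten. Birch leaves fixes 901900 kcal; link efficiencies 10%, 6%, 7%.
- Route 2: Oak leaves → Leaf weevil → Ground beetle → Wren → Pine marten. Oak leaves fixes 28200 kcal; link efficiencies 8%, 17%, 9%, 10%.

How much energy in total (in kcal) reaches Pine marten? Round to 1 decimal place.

382.2 kcal

Route 1: 901900 × 0.1 × 0.06 × 0.07 = 378.798 kcal
Route 2: 28200 × 0.08 × 0.17 × 0.09 × 0.1 = 3.45168 kcal
Total at Pine marten: 378.798 + 3.45168 = 382.24968 kcal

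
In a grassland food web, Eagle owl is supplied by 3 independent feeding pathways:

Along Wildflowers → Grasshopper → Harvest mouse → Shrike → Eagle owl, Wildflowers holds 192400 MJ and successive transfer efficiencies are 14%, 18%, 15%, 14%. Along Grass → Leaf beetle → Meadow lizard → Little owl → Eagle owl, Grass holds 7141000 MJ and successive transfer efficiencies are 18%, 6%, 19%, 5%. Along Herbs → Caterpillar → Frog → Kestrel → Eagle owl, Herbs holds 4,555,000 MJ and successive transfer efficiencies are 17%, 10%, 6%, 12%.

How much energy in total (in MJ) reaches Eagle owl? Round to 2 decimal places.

1392.02 MJ

Via Wildflowers: 192400 × 0.14 × 0.18 × 0.15 × 0.14 = 101.81808 MJ
Via Grass: 7141000 × 0.18 × 0.06 × 0.19 × 0.05 = 732.6666 MJ
Via Herbs: 4555000 × 0.17 × 0.1 × 0.06 × 0.12 = 557.532 MJ
Total at Eagle owl: 101.81808 + 732.6666 + 557.532 = 1392.01668 MJ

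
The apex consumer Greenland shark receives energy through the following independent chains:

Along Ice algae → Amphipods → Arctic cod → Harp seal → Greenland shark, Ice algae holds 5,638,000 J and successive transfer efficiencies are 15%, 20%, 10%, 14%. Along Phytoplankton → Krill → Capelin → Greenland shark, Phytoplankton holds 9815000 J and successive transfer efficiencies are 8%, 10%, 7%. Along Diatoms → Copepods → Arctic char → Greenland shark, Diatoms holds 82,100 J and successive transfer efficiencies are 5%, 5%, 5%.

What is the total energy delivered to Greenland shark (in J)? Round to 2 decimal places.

Via Ice algae: 5638000 × 0.15 × 0.2 × 0.1 × 0.14 = 2367.96 J
Via Phytoplankton: 9815000 × 0.08 × 0.1 × 0.07 = 5496.4 J
Via Diatoms: 82100 × 0.05 × 0.05 × 0.05 = 10.2625 J
Total at Greenland shark: 2367.96 + 5496.4 + 10.2625 = 7874.6225 J

7874.62 J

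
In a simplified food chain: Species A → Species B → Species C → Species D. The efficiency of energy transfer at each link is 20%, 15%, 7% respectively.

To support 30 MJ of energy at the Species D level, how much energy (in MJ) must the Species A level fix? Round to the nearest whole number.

14286 MJ

Cumulative transfer efficiency: 0.2 × 0.15 × 0.07 = 0.0021
Species A energy = 30 / 0.0021 = 14286 MJ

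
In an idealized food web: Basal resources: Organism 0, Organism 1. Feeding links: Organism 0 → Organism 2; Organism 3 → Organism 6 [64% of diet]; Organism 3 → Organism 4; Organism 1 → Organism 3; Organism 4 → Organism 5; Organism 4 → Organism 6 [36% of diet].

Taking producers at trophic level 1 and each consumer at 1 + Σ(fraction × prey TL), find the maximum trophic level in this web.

4

Organism 2: 1 + 1 = 2
Organism 3: 1 + 1 = 2
Organism 4: 1 + 2 = 3
Organism 5: 1 + 3 = 4
Organism 6: 1 + (0.64×2 + 0.36×3) = 3.36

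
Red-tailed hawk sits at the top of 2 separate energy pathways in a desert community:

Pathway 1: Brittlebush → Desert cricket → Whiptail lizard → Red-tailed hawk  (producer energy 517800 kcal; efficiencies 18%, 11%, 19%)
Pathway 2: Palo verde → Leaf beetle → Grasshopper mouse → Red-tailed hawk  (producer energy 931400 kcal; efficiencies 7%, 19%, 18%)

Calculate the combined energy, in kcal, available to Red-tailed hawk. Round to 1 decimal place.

Pathway 1: 517800 × 0.18 × 0.11 × 0.19 = 1947.9636 kcal
Pathway 2: 931400 × 0.07 × 0.19 × 0.18 = 2229.7716 kcal
Total at Red-tailed hawk: 1947.9636 + 2229.7716 = 4177.7352 kcal

4177.7 kcal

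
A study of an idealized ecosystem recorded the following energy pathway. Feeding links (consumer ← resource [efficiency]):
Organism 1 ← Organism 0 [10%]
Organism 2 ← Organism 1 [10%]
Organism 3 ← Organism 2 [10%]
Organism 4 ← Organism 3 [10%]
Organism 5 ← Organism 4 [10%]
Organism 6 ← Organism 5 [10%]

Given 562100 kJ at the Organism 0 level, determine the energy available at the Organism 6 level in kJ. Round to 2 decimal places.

0.56 kJ

Organism 1: 562100 × 0.1 = 56210 kJ
Organism 2: 56210 × 0.1 = 5621 kJ
Organism 3: 5621 × 0.1 = 562.1 kJ
Organism 4: 562.1 × 0.1 = 56.21 kJ
Organism 5: 56.21 × 0.1 = 5.621 kJ
Organism 6: 5.621 × 0.1 = 0.5621 kJ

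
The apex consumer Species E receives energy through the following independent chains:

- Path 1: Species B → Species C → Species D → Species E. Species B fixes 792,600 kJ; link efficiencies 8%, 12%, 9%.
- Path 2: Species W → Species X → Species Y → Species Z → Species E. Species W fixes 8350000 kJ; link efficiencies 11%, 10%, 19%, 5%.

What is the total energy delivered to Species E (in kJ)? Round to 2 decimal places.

1557.38 kJ

Path 1: 792600 × 0.08 × 0.12 × 0.09 = 684.8064 kJ
Path 2: 8350000 × 0.11 × 0.1 × 0.19 × 0.05 = 872.575 kJ
Total at Species E: 684.8064 + 872.575 = 1557.3814 kJ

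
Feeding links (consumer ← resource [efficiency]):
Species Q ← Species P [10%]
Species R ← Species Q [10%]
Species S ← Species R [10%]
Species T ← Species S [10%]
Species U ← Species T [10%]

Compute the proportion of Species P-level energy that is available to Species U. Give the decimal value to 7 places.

0.0000100

Product of link efficiencies: 0.1 × 0.1 × 0.1 × 0.1 × 0.1 = 0.00001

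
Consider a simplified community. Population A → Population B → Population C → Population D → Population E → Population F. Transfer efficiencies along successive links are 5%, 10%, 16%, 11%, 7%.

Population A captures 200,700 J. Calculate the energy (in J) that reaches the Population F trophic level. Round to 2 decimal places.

Population B: 200700 × 0.05 = 10035 J
Population C: 10035 × 0.1 = 1003.5 J
Population D: 1003.5 × 0.16 = 160.56 J
Population E: 160.56 × 0.11 = 17.6616 J
Population F: 17.6616 × 0.07 = 1.236312 J

1.24 J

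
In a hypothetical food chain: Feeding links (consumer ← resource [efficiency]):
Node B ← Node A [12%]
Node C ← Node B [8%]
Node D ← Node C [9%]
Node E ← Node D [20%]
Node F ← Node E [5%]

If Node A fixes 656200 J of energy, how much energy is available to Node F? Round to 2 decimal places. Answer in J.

5.67 J

Node B: 656200 × 0.12 = 78744 J
Node C: 78744 × 0.08 = 6299.52 J
Node D: 6299.52 × 0.09 = 566.9568 J
Node E: 566.9568 × 0.2 = 113.39136 J
Node F: 113.39136 × 0.05 = 5.669568 J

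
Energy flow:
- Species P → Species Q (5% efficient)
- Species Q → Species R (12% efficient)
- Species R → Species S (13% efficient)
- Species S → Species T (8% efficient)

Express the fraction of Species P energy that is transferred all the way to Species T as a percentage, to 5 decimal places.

0.00624%

Product of link efficiencies: 0.05 × 0.12 × 0.13 × 0.08 = 0.0000624
As a percentage: 0.0000624 × 100 = 0.00624%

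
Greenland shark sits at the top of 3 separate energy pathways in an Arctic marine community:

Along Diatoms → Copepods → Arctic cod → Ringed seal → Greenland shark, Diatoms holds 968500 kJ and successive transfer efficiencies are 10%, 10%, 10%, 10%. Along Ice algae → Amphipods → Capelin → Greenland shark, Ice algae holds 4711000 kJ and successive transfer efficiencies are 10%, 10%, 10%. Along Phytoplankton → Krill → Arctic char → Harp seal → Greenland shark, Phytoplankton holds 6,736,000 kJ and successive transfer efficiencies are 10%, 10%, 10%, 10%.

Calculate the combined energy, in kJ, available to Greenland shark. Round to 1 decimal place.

5481.5 kJ

Via Diatoms: 968500 × 0.1 × 0.1 × 0.1 × 0.1 = 96.85 kJ
Via Ice algae: 4711000 × 0.1 × 0.1 × 0.1 = 4711 kJ
Via Phytoplankton: 6736000 × 0.1 × 0.1 × 0.1 × 0.1 = 673.6 kJ
Total at Greenland shark: 96.85 + 4711 + 673.6 = 5481.45 kJ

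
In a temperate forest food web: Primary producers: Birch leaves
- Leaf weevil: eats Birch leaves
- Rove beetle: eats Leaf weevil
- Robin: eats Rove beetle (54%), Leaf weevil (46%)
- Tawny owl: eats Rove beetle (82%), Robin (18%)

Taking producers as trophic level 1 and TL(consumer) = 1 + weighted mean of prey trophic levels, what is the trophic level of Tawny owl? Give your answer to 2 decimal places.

Leaf weevil: 1 + 1 = 2
Rove beetle: 1 + 2 = 3
Robin: 1 + (0.54×3 + 0.46×2) = 3.54
Tawny owl: 1 + (0.82×3 + 0.18×3.54) = 4.0972

4.10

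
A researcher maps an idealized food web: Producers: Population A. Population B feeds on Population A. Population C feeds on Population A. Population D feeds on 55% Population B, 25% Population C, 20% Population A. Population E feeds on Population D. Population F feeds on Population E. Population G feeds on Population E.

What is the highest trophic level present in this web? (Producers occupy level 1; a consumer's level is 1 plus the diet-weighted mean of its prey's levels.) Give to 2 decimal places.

4.80

Population B: 1 + 1 = 2
Population C: 1 + 1 = 2
Population D: 1 + (0.55×2 + 0.25×2 + 0.2×1) = 2.8
Population E: 1 + 2.8 = 3.8
Population F: 1 + 3.8 = 4.8
Population G: 1 + 3.8 = 4.8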